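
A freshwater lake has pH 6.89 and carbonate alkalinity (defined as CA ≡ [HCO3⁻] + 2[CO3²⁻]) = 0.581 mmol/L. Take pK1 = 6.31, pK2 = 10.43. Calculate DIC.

DIC = 0.734 mmol/L

CA = [HCO3⁻] + 2[CO3²⁻] = (α₁ + 2α₂)·DIC
At pH 6.89: [H⁺]/K1 = 10^-0.58 = 0.26303, K2/[H⁺] = 10^-3.54 = 0.00028840
α₁ = 1/(1 + 0.26303 + 0.00028840) = 1/1.2633 = 0.7916; α₂ = α₁·K2/[H⁺] = 0.0002283
α₁ + 2α₂ = 0.7920
DIC = CA / (α₁ + 2α₂) = 0.581 / 0.7920 = 0.734 mmol/L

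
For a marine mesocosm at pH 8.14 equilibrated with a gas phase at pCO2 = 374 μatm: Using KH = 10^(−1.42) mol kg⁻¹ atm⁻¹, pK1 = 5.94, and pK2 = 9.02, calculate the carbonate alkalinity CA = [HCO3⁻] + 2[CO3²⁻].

CA = 2.85 mmol/kg

[CO2*] = KH · pCO2 = 10^(−1.42) × 374×10^-6 = 1.422×10^-5 mol/kg
α₀ = 1/(1 + K1/[H⁺] + K1K2/[H⁺]²) = 1/(1 + 10^+2.20 + 10^+1.32) = 0.005544
DIC = [CO2*]/α₀ = 1.422×10^-5 / 0.005544 = 2.565 mmol/kg
CA = (α₁ + 2α₂)·DIC = (0.8786 + 2×0.1158) × 2.565 = 2.85 mmol/kg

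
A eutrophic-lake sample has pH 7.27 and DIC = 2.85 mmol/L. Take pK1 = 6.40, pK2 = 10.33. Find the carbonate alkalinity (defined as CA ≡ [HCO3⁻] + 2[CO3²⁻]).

CA = [HCO3⁻] + 2[CO3²⁻] = (α₁ + 2α₂)·DIC
At pH 7.27: [H⁺]/K1 = 10^-0.87 = 0.13490, K2/[H⁺] = 10^-3.06 = 0.00087096
α₁ = 1/(1 + 0.13490 + 0.00087096) = 1/1.1358 = 0.8805; α₂ = α₁·K2/[H⁺] = 0.0007669
α₁ + 2α₂ = 0.8820
CA = 0.8820 × 2.85 = 2.51 mmol/L

CA = 2.51 mmol/L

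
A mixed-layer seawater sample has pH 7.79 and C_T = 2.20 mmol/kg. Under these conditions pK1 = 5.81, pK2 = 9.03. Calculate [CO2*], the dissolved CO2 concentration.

α₀ = 1 / (1 + K1/[H⁺] + K1K2/[H⁺]²) = 1 / (1 + 10^+1.98 + 10^+0.74)
   = 1 / (1 + 95.499 + 5.4954) = 1/101.99 = 0.009804
[CO2*] = α₀ × DIC = 0.009804 × 2.20 = 0.0216 mmol/kg

[CO2*] = 0.0216 mmol/kg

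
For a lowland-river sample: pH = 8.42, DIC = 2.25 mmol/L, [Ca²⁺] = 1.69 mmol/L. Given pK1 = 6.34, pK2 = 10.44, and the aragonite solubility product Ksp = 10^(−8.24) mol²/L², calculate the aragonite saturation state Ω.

α₂ = 1 / (1 + [H⁺]/K2 + [H⁺]²/(K1K2)) = 1 / (1 + 10^+2.02 + 10^-0.06)
   = 1 / (1 + 104.71 + 0.87096) = 1/106.58 = 0.009382
[CO3²⁻] = α₂ × DIC = 0.009382 × 2.25 = 0.02111 mmol/L
Ksp = 10^(−8.24) = 5.754×10^-9
Ω = [Ca²⁺][CO3²⁻]/Ksp = (1.69×10^-3)(2.111×10^-5) / 5.754×10^-9 = 6.20

Ω = 6.20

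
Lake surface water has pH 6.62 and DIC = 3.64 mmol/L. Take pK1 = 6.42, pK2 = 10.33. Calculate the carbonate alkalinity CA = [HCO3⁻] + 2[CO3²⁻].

CA = [HCO3⁻] + 2[CO3²⁻] = (α₁ + 2α₂)·DIC
At pH 6.62: [H⁺]/K1 = 10^-0.20 = 0.63096, K2/[H⁺] = 10^-3.71 = 0.00019498
α₁ = 1/(1 + 0.63096 + 0.00019498) = 1/1.6312 = 0.6131; α₂ = α₁·K2/[H⁺] = 0.0001195
α₁ + 2α₂ = 0.6133
CA = 0.6133 × 3.64 = 2.23 mmol/L

CA = 2.23 mmol/L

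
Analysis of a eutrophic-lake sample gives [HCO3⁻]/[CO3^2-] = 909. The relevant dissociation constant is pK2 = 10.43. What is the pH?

From K2 = [H⁺][CO3^2-]/[HCO3⁻]:  pH = pK2 − log₁₀([HCO3⁻]/[CO3^2-])
log₁₀(909) = +2.959
pH = 10.43 − (+2.959) = 7.47

pH = 7.47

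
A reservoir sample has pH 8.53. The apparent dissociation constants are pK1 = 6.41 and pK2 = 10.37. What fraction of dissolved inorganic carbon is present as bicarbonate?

α₁ = 1 / (1 + [H⁺]/K1 + K2/[H⁺]) = 1 / (1 + 10^-2.12 + 10^-1.84)
   = 1 / (1 + 0.0075858 + 0.014454) = 1/1.0220 = 0.9784

α₁ = 0.978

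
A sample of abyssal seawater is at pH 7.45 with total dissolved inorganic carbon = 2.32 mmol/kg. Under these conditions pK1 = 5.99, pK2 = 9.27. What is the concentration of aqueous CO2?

α₀ = 1 / (1 + K1/[H⁺] + K1K2/[H⁺]²) = 1 / (1 + 10^+1.46 + 10^-0.36)
   = 1 / (1 + 28.840 + 0.43652) = 1/30.277 = 0.03303
[CO2*] = α₀ × DIC = 0.03303 × 2.32 = 0.0766 mmol/kg

[CO2*] = 0.0766 mmol/kg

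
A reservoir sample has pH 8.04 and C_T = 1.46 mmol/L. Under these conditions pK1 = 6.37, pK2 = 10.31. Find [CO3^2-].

[CO3²⁻] = 7.64 μmol/L

α₂ = 1 / (1 + [H⁺]/K2 + [H⁺]²/(K1K2)) = 1 / (1 + 10^+2.27 + 10^+0.60)
   = 1 / (1 + 186.21 + 3.9811) = 1/191.19 = 0.005230
[CO3²⁻] = α₂ × DIC = 0.005230 × 1.46 = 0.00764 mmol/L = 7.64 μmol/L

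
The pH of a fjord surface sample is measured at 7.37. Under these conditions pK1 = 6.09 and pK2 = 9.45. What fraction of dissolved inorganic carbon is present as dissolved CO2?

α₀ = 0.0495

α₀ = 1 / (1 + K1/[H⁺] + K1K2/[H⁺]²) = 1 / (1 + 10^+1.28 + 10^-0.80)
   = 1 / (1 + 19.055 + 0.15849) = 1/20.213 = 0.04947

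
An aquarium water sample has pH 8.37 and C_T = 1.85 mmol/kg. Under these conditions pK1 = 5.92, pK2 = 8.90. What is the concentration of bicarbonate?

[HCO3⁻] = 1.42 mmol/kg

α₁ = 1 / (1 + [H⁺]/K1 + K2/[H⁺]) = 1 / (1 + 10^-2.45 + 10^-0.53)
   = 1 / (1 + 0.0035481 + 0.29512) = 1/1.2987 = 0.7700
[HCO3⁻] = α₁ × DIC = 0.7700 × 1.85 = 1.42 mmol/kg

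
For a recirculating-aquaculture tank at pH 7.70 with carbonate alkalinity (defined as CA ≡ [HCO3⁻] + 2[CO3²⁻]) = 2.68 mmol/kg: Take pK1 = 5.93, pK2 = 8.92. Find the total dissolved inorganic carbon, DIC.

DIC = 2.58 mmol/kg

CA = [HCO3⁻] + 2[CO3²⁻] = (α₁ + 2α₂)·DIC
At pH 7.70: [H⁺]/K1 = 10^-1.77 = 0.016982, K2/[H⁺] = 10^-1.22 = 0.060256
α₁ = 1/(1 + 0.016982 + 0.060256) = 1/1.0772 = 0.9283; α₂ = α₁·K2/[H⁺] = 0.05594
α₁ + 2α₂ = 1.0402
DIC = CA / (α₁ + 2α₂) = 2.68 / 1.0402 = 2.58 mmol/kg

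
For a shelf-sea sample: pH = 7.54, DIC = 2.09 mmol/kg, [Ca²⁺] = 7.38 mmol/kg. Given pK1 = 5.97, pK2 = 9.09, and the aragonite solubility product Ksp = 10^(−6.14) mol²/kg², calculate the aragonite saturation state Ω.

Ω = 0.569

α₂ = 1 / (1 + [H⁺]/K2 + [H⁺]²/(K1K2)) = 1 / (1 + 10^+1.55 + 10^-0.02)
   = 1 / (1 + 35.481 + 0.95499) = 1/37.436 = 0.02671
[CO3²⁻] = α₂ × DIC = 0.02671 × 2.09 = 0.05583 mmol/kg
Ksp = 10^(−6.14) = 7.244×10^-7
Ω = [Ca²⁺][CO3²⁻]/Ksp = (7.38×10^-3)(5.583×10^-5) / 7.244×10^-7 = 0.569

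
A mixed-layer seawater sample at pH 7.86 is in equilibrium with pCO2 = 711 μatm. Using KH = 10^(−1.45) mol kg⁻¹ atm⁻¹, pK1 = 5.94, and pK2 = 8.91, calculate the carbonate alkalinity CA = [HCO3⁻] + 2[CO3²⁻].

[CO2*] = KH · pCO2 = 10^(−1.45) × 711×10^-6 = 2.523×10^-5 mol/kg
α₀ = 1/(1 + K1/[H⁺] + K1K2/[H⁺]²) = 1/(1 + 10^+1.92 + 10^+0.87) = 0.01092
DIC = [CO2*]/α₀ = 2.523×10^-5 / 0.01092 = 2.311 mmol/kg
CA = (α₁ + 2α₂)·DIC = (0.9081 + 2×0.08094) × 2.311 = 2.47 mmol/kg

CA = 2.47 mmol/kg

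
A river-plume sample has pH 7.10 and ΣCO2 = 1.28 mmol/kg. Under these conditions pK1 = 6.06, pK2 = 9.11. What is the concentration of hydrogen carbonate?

[HCO3⁻] = 1.16 mmol/kg

α₁ = 1 / (1 + [H⁺]/K1 + K2/[H⁺]) = 1 / (1 + 10^-1.04 + 10^-2.01)
   = 1 / (1 + 0.091201 + 0.0097724) = 1/1.1010 = 0.9083
[HCO3⁻] = α₁ × DIC = 0.9083 × 1.28 = 1.16 mmol/kg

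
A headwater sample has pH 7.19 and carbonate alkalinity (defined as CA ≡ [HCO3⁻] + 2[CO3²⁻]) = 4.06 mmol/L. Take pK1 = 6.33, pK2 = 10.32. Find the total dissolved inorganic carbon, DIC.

CA = [HCO3⁻] + 2[CO3²⁻] = (α₁ + 2α₂)·DIC
At pH 7.19: [H⁺]/K1 = 10^-0.86 = 0.13804, K2/[H⁺] = 10^-3.13 = 0.00074131
α₁ = 1/(1 + 0.13804 + 0.00074131) = 1/1.1388 = 0.8781; α₂ = α₁·K2/[H⁺] = 0.0006510
α₁ + 2α₂ = 0.8794
DIC = CA / (α₁ + 2α₂) = 4.06 / 0.8794 = 4.62 mmol/L

DIC = 4.62 mmol/L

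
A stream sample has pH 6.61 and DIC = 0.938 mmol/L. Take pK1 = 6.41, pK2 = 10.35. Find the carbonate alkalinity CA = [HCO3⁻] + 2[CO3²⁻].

CA = 0.575 mmol/L

CA = [HCO3⁻] + 2[CO3²⁻] = (α₁ + 2α₂)·DIC
At pH 6.61: [H⁺]/K1 = 10^-0.20 = 0.63096, K2/[H⁺] = 10^-3.74 = 0.00018197
α₁ = 1/(1 + 0.63096 + 0.00018197) = 1/1.6311 = 0.6131; α₂ = α₁·K2/[H⁺] = 0.0001116
α₁ + 2α₂ = 0.6133
CA = 0.6133 × 0.938 = 0.575 mmol/L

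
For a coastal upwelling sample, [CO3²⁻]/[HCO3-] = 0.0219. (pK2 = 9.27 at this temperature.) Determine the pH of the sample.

From K2 = [H⁺][CO3²⁻]/[HCO3-]:  pH = pK2 + log₁₀([CO3²⁻]/[HCO3-])
log₁₀(0.0219) = -1.660
pH = 9.27 + (-1.660) = 7.61

pH = 7.61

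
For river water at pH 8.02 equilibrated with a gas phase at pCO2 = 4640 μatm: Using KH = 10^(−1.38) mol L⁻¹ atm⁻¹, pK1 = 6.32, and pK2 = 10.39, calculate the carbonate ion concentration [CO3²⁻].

[CO3²⁻] = 0.0414 mmol/L

[CO2*] = KH · pCO2 = 10^(−1.38) × 4640×10^-6 = 1.934×10^-4 mol/L
α₀ = 1/(1 + K1/[H⁺] + K1K2/[H⁺]²) = 1/(1 + 10^+1.70 + 10^-0.67) = 0.01948
DIC = [CO2*]/α₀ = 1.934×10^-4 / 0.01948 = 9.929 mmol/L
[CO3²⁻] = α₂·DIC; α₂ = 0.004165, so [CO3²⁻] = 0.004165 × 9.929 = 0.0414 mmol/L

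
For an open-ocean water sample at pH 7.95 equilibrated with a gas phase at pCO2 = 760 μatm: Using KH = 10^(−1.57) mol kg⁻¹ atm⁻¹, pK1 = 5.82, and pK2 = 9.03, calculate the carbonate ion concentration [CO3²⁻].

[CO2*] = KH · pCO2 = 10^(−1.57) × 760×10^-6 = 2.046×10^-5 mol/kg
α₀ = 1/(1 + K1/[H⁺] + K1K2/[H⁺]²) = 1/(1 + 10^+2.13 + 10^+1.05) = 0.006797
DIC = [CO2*]/α₀ = 2.046×10^-5 / 0.006797 = 3.009 mmol/kg
[CO3²⁻] = α₂·DIC; α₂ = 0.07627, so [CO3²⁻] = 0.07627 × 3.009 = 0.230 mmol/kg

[CO3²⁻] = 0.230 mmol/kg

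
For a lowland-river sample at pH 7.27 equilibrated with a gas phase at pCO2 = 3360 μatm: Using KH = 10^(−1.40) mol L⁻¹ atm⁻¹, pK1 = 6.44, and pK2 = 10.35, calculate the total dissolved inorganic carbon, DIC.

DIC = 1.04 mmol/L

[CO2*] = KH · pCO2 = 10^(−1.40) × 3360×10^-6 = 1.338×10^-4 mol/L
α₀ = 1/(1 + K1/[H⁺] + K1K2/[H⁺]²) = 1/(1 + 10^+0.83 + 10^-2.25) = 0.1288
DIC = [CO2*]/α₀ = 1.338×10^-4 / 0.1288 = 1.04 mmol/L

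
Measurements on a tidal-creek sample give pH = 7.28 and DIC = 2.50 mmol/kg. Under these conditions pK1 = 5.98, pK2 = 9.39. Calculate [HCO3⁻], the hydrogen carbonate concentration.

[HCO3⁻] = 2.36 mmol/kg

α₁ = 1 / (1 + [H⁺]/K1 + K2/[H⁺]) = 1 / (1 + 10^-1.30 + 10^-2.11)
   = 1 / (1 + 0.050119 + 0.0077625) = 1/1.0579 = 0.9453
[HCO3⁻] = α₁ × DIC = 0.9453 × 2.50 = 2.36 mmol/kg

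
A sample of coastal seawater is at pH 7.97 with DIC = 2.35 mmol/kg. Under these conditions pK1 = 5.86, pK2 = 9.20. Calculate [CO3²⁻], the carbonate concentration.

[CO3²⁻] = 0.130 mmol/kg

α₂ = 1 / (1 + [H⁺]/K2 + [H⁺]²/(K1K2)) = 1 / (1 + 10^+1.23 + 10^-0.88)
   = 1 / (1 + 16.982 + 0.13183) = 1/18.114 = 0.05521
[CO3²⁻] = α₂ × DIC = 0.05521 × 2.35 = 0.130 mmol/kg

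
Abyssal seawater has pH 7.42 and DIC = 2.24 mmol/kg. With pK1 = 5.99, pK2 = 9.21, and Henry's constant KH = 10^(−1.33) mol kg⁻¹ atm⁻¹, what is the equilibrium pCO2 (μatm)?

pCO2 = 1690 μatm

α₀ = 1 / (1 + K1/[H⁺] + K1K2/[H⁺]²) = 1 / (1 + 10^+1.43 + 10^-0.36)
   = 1 / (1 + 26.915 + 0.43652) = 1/28.352 = 0.03527
[CO2*] = α₀ × DIC = 0.03527 × 2.24 = 0.07901 mmol/kg
pCO2 = [CO2*]/KH = 7.901×10^-5 / 4.677×10^-2 = 1690 μatm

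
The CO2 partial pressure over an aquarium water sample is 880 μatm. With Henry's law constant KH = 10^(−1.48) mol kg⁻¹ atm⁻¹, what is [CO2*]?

[CO2*] = 29.1 μmol/kg

KH = 10^(−1.48) = 3.311×10^-2 mol kg⁻¹ atm⁻¹
[CO2*] = KH · pCO2 = 3.311×10^-2 × 880×10^-6 atm = 2.91×10^-5 mol/kg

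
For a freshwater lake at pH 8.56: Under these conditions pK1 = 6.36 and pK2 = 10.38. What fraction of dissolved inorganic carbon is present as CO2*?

α₀ = 0.00618

α₀ = 1 / (1 + K1/[H⁺] + K1K2/[H⁺]²) = 1 / (1 + 10^+2.20 + 10^+0.38)
   = 1 / (1 + 158.49 + 2.3988) = 1/161.89 = 0.006177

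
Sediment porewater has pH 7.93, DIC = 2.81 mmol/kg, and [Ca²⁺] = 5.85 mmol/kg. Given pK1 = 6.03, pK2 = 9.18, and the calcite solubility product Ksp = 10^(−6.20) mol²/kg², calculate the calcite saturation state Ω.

α₂ = 1 / (1 + [H⁺]/K2 + [H⁺]²/(K1K2)) = 1 / (1 + 10^+1.25 + 10^-0.65)
   = 1 / (1 + 17.783 + 0.22387) = 1/19.007 = 0.05261
[CO3²⁻] = α₂ × DIC = 0.05261 × 2.81 = 0.1478 mmol/kg
Ksp = 10^(−6.20) = 6.310×10^-7
Ω = [Ca²⁺][CO3²⁻]/Ksp = (5.85×10^-3)(1.478×10^-4) / 6.310×10^-7 = 1.37

Ω = 1.37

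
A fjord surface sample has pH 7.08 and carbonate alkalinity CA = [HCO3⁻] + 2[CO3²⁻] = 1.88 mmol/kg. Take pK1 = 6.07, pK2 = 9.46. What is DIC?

DIC = 2.05 mmol/kg

CA = [HCO3⁻] + 2[CO3²⁻] = (α₁ + 2α₂)·DIC
At pH 7.08: [H⁺]/K1 = 10^-1.01 = 0.097724, K2/[H⁺] = 10^-2.38 = 0.0041687
α₁ = 1/(1 + 0.097724 + 0.0041687) = 1/1.1019 = 0.9075; α₂ = α₁·K2/[H⁺] = 0.003783
α₁ + 2α₂ = 0.9151
DIC = CA / (α₁ + 2α₂) = 1.88 / 0.9151 = 2.05 mmol/kg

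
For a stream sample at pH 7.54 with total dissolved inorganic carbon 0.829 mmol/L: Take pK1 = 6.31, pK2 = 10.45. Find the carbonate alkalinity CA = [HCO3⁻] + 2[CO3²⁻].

CA = [HCO3⁻] + 2[CO3²⁻] = (α₁ + 2α₂)·DIC
At pH 7.54: [H⁺]/K1 = 10^-1.23 = 0.058884, K2/[H⁺] = 10^-2.91 = 0.0012303
α₁ = 1/(1 + 0.058884 + 0.0012303) = 1/1.0601 = 0.9433; α₂ = α₁·K2/[H⁺] = 0.001161
α₁ + 2α₂ = 0.9456
CA = 0.9456 × 0.829 = 0.784 mmol/L

CA = 0.784 mmol/L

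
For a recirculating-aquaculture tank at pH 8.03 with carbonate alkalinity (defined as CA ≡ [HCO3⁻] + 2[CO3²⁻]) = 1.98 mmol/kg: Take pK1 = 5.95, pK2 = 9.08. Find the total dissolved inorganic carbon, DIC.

CA = [HCO3⁻] + 2[CO3²⁻] = (α₁ + 2α₂)·DIC
At pH 8.03: [H⁺]/K1 = 10^-2.08 = 0.0083176, K2/[H⁺] = 10^-1.05 = 0.089125
α₁ = 1/(1 + 0.0083176 + 0.089125) = 1/1.0974 = 0.9112; α₂ = α₁·K2/[H⁺] = 0.08121
α₁ + 2α₂ = 1.0736
DIC = CA / (α₁ + 2α₂) = 1.98 / 1.0736 = 1.84 mmol/kg

DIC = 1.84 mmol/kg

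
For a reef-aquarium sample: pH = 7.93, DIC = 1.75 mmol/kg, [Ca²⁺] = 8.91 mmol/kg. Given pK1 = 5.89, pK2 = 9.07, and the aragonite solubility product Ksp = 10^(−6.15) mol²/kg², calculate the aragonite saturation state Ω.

α₂ = 1 / (1 + [H⁺]/K2 + [H⁺]²/(K1K2)) = 1 / (1 + 10^+1.14 + 10^-0.90)
   = 1 / (1 + 13.804 + 0.12589) = 1/14.930 = 0.06698
[CO3²⁻] = α₂ × DIC = 0.06698 × 1.75 = 0.1172 mmol/kg
Ksp = 10^(−6.15) = 7.079×10^-7
Ω = [Ca²⁺][CO3²⁻]/Ksp = (8.91×10^-3)(1.172×10^-4) / 7.079×10^-7 = 1.48

Ω = 1.48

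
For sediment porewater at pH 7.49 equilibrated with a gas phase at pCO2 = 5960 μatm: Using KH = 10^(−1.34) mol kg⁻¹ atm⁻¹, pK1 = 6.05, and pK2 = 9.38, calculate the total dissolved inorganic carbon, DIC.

[CO2*] = KH · pCO2 = 10^(−1.34) × 5960×10^-6 = 2.724×10^-4 mol/kg
α₀ = 1/(1 + K1/[H⁺] + K1K2/[H⁺]²) = 1/(1 + 10^+1.44 + 10^-0.45) = 0.03461
DIC = [CO2*]/α₀ = 2.724×10^-4 / 0.03461 = 7.87 mmol/kg

DIC = 7.87 mmol/kg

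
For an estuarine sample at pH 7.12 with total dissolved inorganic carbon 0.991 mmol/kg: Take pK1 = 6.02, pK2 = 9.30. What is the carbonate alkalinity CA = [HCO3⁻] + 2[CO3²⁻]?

CA = 0.925 mmol/kg

CA = [HCO3⁻] + 2[CO3²⁻] = (α₁ + 2α₂)·DIC
At pH 7.12: [H⁺]/K1 = 10^-1.10 = 0.079433, K2/[H⁺] = 10^-2.18 = 0.0066069
α₁ = 1/(1 + 0.079433 + 0.0066069) = 1/1.0860 = 0.9208; α₂ = α₁·K2/[H⁺] = 0.006084
α₁ + 2α₂ = 0.9329
CA = 0.9329 × 0.991 = 0.925 mmol/kg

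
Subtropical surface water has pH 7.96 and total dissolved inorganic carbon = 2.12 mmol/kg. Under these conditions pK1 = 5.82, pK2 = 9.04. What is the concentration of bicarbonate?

α₁ = 1 / (1 + [H⁺]/K1 + K2/[H⁺]) = 1 / (1 + 10^-2.14 + 10^-1.08)
   = 1 / (1 + 0.0072444 + 0.083176) = 1/1.0904 = 0.9171
[HCO3⁻] = α₁ × DIC = 0.9171 × 2.12 = 1.94 mmol/kg

[HCO3⁻] = 1.94 mmol/kg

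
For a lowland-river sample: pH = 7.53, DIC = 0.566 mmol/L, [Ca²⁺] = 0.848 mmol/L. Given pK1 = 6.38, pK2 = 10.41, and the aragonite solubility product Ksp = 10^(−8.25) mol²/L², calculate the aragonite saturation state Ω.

α₂ = 1 / (1 + [H⁺]/K2 + [H⁺]²/(K1K2)) = 1 / (1 + 10^+2.88 + 10^+1.73)
   = 1 / (1 + 758.58 + 53.703) = 1/813.28 = 0.001230
[CO3²⁻] = α₂ × DIC = 0.001230 × 0.566 = 0.0006959 mmol/L = 0.6959 μmol/L
Ksp = 10^(−8.25) = 5.623×10^-9
Ω = [Ca²⁺][CO3²⁻]/Ksp = (0.848×10^-3)(6.959×10^-7) / 5.623×10^-9 = 0.105

Ω = 0.105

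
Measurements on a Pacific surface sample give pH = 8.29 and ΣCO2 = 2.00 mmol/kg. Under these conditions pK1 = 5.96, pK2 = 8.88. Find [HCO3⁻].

[HCO3⁻] = 1.59 mmol/kg

α₁ = 1 / (1 + [H⁺]/K1 + K2/[H⁺]) = 1 / (1 + 10^-2.33 + 10^-0.59)
   = 1 / (1 + 0.0046774 + 0.25704) = 1/1.2617 = 0.7926
[HCO3⁻] = α₁ × DIC = 0.7926 × 2.00 = 1.59 mmol/kg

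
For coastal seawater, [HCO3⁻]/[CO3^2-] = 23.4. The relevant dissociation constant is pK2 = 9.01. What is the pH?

pH = 7.64

From K2 = [H⁺][CO3^2-]/[HCO3⁻]:  pH = pK2 − log₁₀([HCO3⁻]/[CO3^2-])
log₁₀(23.4) = +1.369
pH = 9.01 − (+1.369) = 7.64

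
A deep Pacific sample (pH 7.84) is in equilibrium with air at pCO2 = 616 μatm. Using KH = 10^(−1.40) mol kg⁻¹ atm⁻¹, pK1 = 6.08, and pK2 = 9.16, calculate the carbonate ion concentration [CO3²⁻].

[CO3²⁻] = 0.0675 mmol/kg

[CO2*] = KH · pCO2 = 10^(−1.40) × 616×10^-6 = 2.452×10^-5 mol/kg
α₀ = 1/(1 + K1/[H⁺] + K1K2/[H⁺]²) = 1/(1 + 10^+1.76 + 10^+0.44) = 0.01631
DIC = [CO2*]/α₀ = 2.452×10^-5 / 0.01631 = 1.503 mmol/kg
[CO3²⁻] = α₂·DIC; α₂ = 0.04493, so [CO3²⁻] = 0.04493 × 1.503 = 0.0675 mmol/kg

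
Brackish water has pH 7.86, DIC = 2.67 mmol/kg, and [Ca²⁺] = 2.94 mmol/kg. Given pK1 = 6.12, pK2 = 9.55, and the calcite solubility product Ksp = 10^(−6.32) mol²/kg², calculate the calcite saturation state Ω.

α₂ = 1 / (1 + [H⁺]/K2 + [H⁺]²/(K1K2)) = 1 / (1 + 10^+1.69 + 10^-0.05)
   = 1 / (1 + 48.978 + 0.89125) = 1/50.869 = 0.01966
[CO3²⁻] = α₂ × DIC = 0.01966 × 2.67 = 0.05249 mmol/kg
Ksp = 10^(−6.32) = 4.786×10^-7
Ω = [Ca²⁺][CO3²⁻]/Ksp = (2.94×10^-3)(5.249×10^-5) / 4.786×10^-7 = 0.322

Ω = 0.322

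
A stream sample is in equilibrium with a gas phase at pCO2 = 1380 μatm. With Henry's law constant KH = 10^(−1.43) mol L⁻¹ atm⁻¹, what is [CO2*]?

[CO2*] = 51.3 μmol/L

KH = 10^(−1.43) = 3.715×10^-2 mol L⁻¹ atm⁻¹
[CO2*] = KH · pCO2 = 3.715×10^-2 × 1380×10^-6 atm = 5.13×10^-5 mol/L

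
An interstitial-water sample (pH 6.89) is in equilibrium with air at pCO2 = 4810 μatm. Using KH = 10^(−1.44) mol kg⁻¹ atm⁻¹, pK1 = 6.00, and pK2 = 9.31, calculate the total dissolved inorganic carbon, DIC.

DIC = 1.54 mmol/kg

[CO2*] = KH · pCO2 = 10^(−1.44) × 4810×10^-6 = 1.746×10^-4 mol/kg
α₀ = 1/(1 + K1/[H⁺] + K1K2/[H⁺]²) = 1/(1 + 10^+0.89 + 10^-1.53) = 0.1137
DIC = [CO2*]/α₀ = 1.746×10^-4 / 0.1137 = 1.54 mmol/kg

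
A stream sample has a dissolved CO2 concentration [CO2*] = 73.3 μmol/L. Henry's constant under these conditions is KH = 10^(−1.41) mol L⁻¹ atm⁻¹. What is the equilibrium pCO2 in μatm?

KH = 10^(−1.41) = 3.890×10^-2 mol L⁻¹ atm⁻¹
pCO2 = [CO2*]/KH = 73.3×10^-6 / 3.890×10^-2 = 1.88×10^-3 atm = 1880 μatm

pCO2 = 1880 μatm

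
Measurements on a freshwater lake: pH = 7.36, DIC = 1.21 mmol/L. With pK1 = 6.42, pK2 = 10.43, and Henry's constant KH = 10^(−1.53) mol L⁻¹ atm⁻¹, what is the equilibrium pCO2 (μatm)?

pCO2 = 4220 μatm

α₀ = 1 / (1 + K1/[H⁺] + K1K2/[H⁺]²) = 1 / (1 + 10^+0.94 + 10^-2.13)
   = 1 / (1 + 8.7096 + 0.0074131) = 1/9.7170 = 0.1029
[CO2*] = α₀ × DIC = 0.1029 × 1.21 = 0.1245 mmol/L
pCO2 = [CO2*]/KH = 1.245×10^-4 / 2.951×10^-2 = 4220 μatm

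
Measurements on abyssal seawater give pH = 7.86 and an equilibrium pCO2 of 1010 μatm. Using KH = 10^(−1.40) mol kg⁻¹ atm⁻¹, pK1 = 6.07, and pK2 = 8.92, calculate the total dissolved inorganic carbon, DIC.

[CO2*] = KH · pCO2 = 10^(−1.40) × 1010×10^-6 = 4.021×10^-5 mol/kg
α₀ = 1/(1 + K1/[H⁺] + K1K2/[H⁺]²) = 1/(1 + 10^+1.79 + 10^+0.73) = 0.01470
DIC = [CO2*]/α₀ = 4.021×10^-5 / 0.01470 = 2.74 mmol/kg

DIC = 2.74 mmol/kg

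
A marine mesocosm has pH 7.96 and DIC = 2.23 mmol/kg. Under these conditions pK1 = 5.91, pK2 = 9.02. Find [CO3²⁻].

[CO3²⁻] = 0.177 mmol/kg

α₂ = 1 / (1 + [H⁺]/K2 + [H⁺]²/(K1K2)) = 1 / (1 + 10^+1.06 + 10^-0.99)
   = 1 / (1 + 11.482 + 0.10233) = 1/12.584 = 0.07947
[CO3²⁻] = α₂ × DIC = 0.07947 × 2.23 = 0.177 mmol/kg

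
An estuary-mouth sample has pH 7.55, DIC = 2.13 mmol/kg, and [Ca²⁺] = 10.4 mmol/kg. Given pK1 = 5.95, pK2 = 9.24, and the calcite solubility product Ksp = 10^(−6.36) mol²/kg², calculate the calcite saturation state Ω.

α₂ = 1 / (1 + [H⁺]/K2 + [H⁺]²/(K1K2)) = 1 / (1 + 10^+1.69 + 10^+0.09)
   = 1 / (1 + 48.978 + 1.2303) = 1/51.208 = 0.01953
[CO3²⁻] = α₂ × DIC = 0.01953 × 2.13 = 0.04159 mmol/kg
Ksp = 10^(−6.36) = 4.365×10^-7
Ω = [Ca²⁺][CO3²⁻]/Ksp = (10.4×10^-3)(4.159×10^-5) / 4.365×10^-7 = 0.991

Ω = 0.991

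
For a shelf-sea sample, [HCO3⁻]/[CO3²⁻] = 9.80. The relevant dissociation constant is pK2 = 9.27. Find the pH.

From K2 = [H⁺][CO3²⁻]/[HCO3⁻]:  pH = pK2 − log₁₀([HCO3⁻]/[CO3²⁻])
log₁₀(9.80) = +0.991
pH = 9.27 − (+0.991) = 8.28

pH = 8.28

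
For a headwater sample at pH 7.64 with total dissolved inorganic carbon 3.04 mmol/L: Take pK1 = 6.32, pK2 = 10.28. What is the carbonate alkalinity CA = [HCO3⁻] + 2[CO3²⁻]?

CA = [HCO3⁻] + 2[CO3²⁻] = (α₁ + 2α₂)·DIC
At pH 7.64: [H⁺]/K1 = 10^-1.32 = 0.047863, K2/[H⁺] = 10^-2.64 = 0.0022909
α₁ = 1/(1 + 0.047863 + 0.0022909) = 1/1.0502 = 0.9522; α₂ = α₁·K2/[H⁺] = 0.002181
α₁ + 2α₂ = 0.9566
CA = 0.9566 × 3.04 = 2.91 mmol/L

CA = 2.91 mmol/L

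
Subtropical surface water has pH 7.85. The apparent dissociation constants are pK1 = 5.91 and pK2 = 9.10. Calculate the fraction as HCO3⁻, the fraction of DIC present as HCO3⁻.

α₁ = 1 / (1 + [H⁺]/K1 + K2/[H⁺]) = 1 / (1 + 10^-1.94 + 10^-1.25)
   = 1 / (1 + 0.011482 + 0.056234) = 1/1.0677 = 0.9366

α₁ = 0.937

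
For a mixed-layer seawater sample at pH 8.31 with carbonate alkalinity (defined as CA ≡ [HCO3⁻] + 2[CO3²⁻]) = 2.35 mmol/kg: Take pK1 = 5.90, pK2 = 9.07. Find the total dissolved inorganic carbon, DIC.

DIC = 2.05 mmol/kg

CA = [HCO3⁻] + 2[CO3²⁻] = (α₁ + 2α₂)·DIC
At pH 8.31: [H⁺]/K1 = 10^-2.41 = 0.0038905, K2/[H⁺] = 10^-0.76 = 0.17378
α₁ = 1/(1 + 0.0038905 + 0.17378) = 1/1.1777 = 0.8491; α₂ = α₁·K2/[H⁺] = 0.1476
α₁ + 2α₂ = 1.1443
DIC = CA / (α₁ + 2α₂) = 2.35 / 1.1443 = 2.05 mmol/kg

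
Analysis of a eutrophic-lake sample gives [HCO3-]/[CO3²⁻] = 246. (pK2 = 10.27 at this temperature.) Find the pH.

From K2 = [H⁺][CO3²⁻]/[HCO3-]:  pH = pK2 − log₁₀([HCO3-]/[CO3²⁻])
log₁₀(246) = +2.391
pH = 10.27 − (+2.391) = 7.88

pH = 7.88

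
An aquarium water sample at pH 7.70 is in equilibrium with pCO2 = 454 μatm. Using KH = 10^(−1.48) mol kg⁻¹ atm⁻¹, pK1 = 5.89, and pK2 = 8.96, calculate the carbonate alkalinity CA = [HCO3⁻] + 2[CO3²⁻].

CA = 1.08 mmol/kg

[CO2*] = KH · pCO2 = 10^(−1.48) × 454×10^-6 = 1.503×10^-5 mol/kg
α₀ = 1/(1 + K1/[H⁺] + K1K2/[H⁺]²) = 1/(1 + 10^+1.81 + 10^+0.55) = 0.01447
DIC = [CO2*]/α₀ = 1.503×10^-5 / 0.01447 = 1.039 mmol/kg
CA = (α₁ + 2α₂)·DIC = (0.9342 + 2×0.05134) × 1.039 = 1.08 mmol/kg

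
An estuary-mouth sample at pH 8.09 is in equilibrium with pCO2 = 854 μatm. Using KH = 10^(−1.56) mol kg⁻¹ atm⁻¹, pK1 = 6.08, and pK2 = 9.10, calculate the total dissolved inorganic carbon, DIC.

[CO2*] = KH · pCO2 = 10^(−1.56) × 854×10^-6 = 2.352×10^-5 mol/kg
α₀ = 1/(1 + K1/[H⁺] + K1K2/[H⁺]²) = 1/(1 + 10^+2.01 + 10^+1.00) = 0.008824
DIC = [CO2*]/α₀ = 2.352×10^-5 / 0.008824 = 2.67 mmol/kg

DIC = 2.67 mmol/kg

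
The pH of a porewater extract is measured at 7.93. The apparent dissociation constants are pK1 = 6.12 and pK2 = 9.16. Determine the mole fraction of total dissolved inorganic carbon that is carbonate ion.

α₂ = 1 / (1 + [H⁺]/K2 + [H⁺]²/(K1K2)) = 1 / (1 + 10^+1.23 + 10^-0.58)
   = 1 / (1 + 16.982 + 0.26303) = 1/18.245 = 0.05481

α₂ = 0.0548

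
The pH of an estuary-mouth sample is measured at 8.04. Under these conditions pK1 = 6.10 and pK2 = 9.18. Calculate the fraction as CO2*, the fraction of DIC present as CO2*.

α₀ = 0.0106

α₀ = 1 / (1 + K1/[H⁺] + K1K2/[H⁺]²) = 1 / (1 + 10^+1.94 + 10^+0.80)
   = 1 / (1 + 87.096 + 6.3096) = 1/94.406 = 0.01059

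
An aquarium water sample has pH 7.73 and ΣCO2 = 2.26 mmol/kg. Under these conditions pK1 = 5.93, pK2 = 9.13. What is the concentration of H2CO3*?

α₀ = 1 / (1 + K1/[H⁺] + K1K2/[H⁺]²) = 1 / (1 + 10^+1.80 + 10^+0.40)
   = 1 / (1 + 63.096 + 2.5119) = 1/66.608 = 0.01501
[CO2*] = α₀ × DIC = 0.01501 × 2.26 = 0.0339 mmol/kg

[CO2*] = 0.0339 mmol/kg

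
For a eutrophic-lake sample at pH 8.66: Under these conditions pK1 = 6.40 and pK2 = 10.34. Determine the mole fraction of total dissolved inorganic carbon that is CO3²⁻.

α₂ = 0.0204

α₂ = 1 / (1 + [H⁺]/K2 + [H⁺]²/(K1K2)) = 1 / (1 + 10^+1.68 + 10^-0.58)
   = 1 / (1 + 47.863 + 0.26303) = 1/49.126 = 0.02036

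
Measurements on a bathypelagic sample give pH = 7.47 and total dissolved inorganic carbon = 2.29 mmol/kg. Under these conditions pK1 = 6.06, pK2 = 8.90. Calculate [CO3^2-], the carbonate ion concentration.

[CO3²⁻] = 0.0791 mmol/kg

α₂ = 1 / (1 + [H⁺]/K2 + [H⁺]²/(K1K2)) = 1 / (1 + 10^+1.43 + 10^+0.02)
   = 1 / (1 + 26.915 + 1.0471) = 1/28.962 = 0.03453
[CO3²⁻] = α₂ × DIC = 0.03453 × 2.29 = 0.0791 mmol/kg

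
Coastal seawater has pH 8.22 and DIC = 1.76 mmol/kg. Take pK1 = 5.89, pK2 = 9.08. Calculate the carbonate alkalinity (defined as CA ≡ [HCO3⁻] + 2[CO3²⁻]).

CA = 1.97 mmol/kg

CA = [HCO3⁻] + 2[CO3²⁻] = (α₁ + 2α₂)·DIC
At pH 8.22: [H⁺]/K1 = 10^-2.33 = 0.0046774, K2/[H⁺] = 10^-0.86 = 0.13804
α₁ = 1/(1 + 0.0046774 + 0.13804) = 1/1.1427 = 0.8751; α₂ = α₁·K2/[H⁺] = 0.1208
α₁ + 2α₂ = 1.1167
CA = 1.1167 × 1.76 = 1.97 mmol/kg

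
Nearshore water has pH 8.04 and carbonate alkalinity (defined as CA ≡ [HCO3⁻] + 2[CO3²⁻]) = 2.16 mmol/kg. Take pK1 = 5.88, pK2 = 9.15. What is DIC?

DIC = 2.03 mmol/kg

CA = [HCO3⁻] + 2[CO3²⁻] = (α₁ + 2α₂)·DIC
At pH 8.04: [H⁺]/K1 = 10^-2.16 = 0.0069183, K2/[H⁺] = 10^-1.11 = 0.077625
α₁ = 1/(1 + 0.0069183 + 0.077625) = 1/1.0845 = 0.9220; α₂ = α₁·K2/[H⁺] = 0.07157
α₁ + 2α₂ = 1.0652
DIC = CA / (α₁ + 2α₂) = 2.16 / 1.0652 = 2.03 mmol/kg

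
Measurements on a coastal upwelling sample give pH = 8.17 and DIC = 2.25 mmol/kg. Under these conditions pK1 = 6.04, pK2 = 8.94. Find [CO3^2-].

α₂ = 1 / (1 + [H⁺]/K2 + [H⁺]²/(K1K2)) = 1 / (1 + 10^+0.77 + 10^-1.36)
   = 1 / (1 + 5.8884 + 0.043652) = 1/6.9321 = 0.1443
[CO3²⁻] = α₂ × DIC = 0.1443 × 2.25 = 0.325 mmol/kg

[CO3²⁻] = 0.325 mmol/kg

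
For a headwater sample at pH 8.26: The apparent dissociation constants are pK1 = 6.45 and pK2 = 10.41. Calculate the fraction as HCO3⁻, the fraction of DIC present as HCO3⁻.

α₁ = 1 / (1 + [H⁺]/K1 + K2/[H⁺]) = 1 / (1 + 10^-1.81 + 10^-2.15)
   = 1 / (1 + 0.015488 + 0.0070795) = 1/1.0226 = 0.9779

α₁ = 0.978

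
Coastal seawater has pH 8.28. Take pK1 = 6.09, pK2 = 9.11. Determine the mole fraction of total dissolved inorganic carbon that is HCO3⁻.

α₁ = 0.866

α₁ = 1 / (1 + [H⁺]/K1 + K2/[H⁺]) = 1 / (1 + 10^-2.19 + 10^-0.83)
   = 1 / (1 + 0.0064565 + 0.14791) = 1/1.1544 = 0.8663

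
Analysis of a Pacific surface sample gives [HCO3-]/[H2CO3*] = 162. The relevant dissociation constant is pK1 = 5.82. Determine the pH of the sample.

pH = 8.03

From K1 = [H⁺][HCO3-]/[H2CO3*]:  pH = pK1 + log₁₀([HCO3-]/[H2CO3*])
log₁₀(162) = +2.210
pH = 5.82 + (+2.210) = 8.03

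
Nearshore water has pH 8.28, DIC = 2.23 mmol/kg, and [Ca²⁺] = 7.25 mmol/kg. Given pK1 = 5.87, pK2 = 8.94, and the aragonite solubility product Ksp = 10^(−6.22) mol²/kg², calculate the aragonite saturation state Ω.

Ω = 4.80

α₂ = 1 / (1 + [H⁺]/K2 + [H⁺]²/(K1K2)) = 1 / (1 + 10^+0.66 + 10^-1.75)
   = 1 / (1 + 4.5709 + 0.017783) = 1/5.5887 = 0.1789
[CO3²⁻] = α₂ × DIC = 0.1789 × 2.23 = 0.3990 mmol/kg
Ksp = 10^(−6.22) = 6.026×10^-7
Ω = [Ca²⁺][CO3²⁻]/Ksp = (7.25×10^-3)(3.990×10^-4) / 6.026×10^-7 = 4.80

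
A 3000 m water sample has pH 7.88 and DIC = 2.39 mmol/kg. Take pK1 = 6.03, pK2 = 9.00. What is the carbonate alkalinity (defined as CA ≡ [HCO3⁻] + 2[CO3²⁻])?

CA = [HCO3⁻] + 2[CO3²⁻] = (α₁ + 2α₂)·DIC
At pH 7.88: [H⁺]/K1 = 10^-1.85 = 0.014125, K2/[H⁺] = 10^-1.12 = 0.075858
α₁ = 1/(1 + 0.014125 + 0.075858) = 1/1.0900 = 0.9174; α₂ = α₁·K2/[H⁺] = 0.06960
α₁ + 2α₂ = 1.0566
CA = 1.0566 × 2.39 = 2.53 mmol/kg

CA = 2.53 mmol/kg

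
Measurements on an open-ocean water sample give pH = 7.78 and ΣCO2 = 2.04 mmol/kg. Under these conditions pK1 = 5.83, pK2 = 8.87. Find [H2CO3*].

[CO2*] = 0.0210 mmol/kg

α₀ = 1 / (1 + K1/[H⁺] + K1K2/[H⁺]²) = 1 / (1 + 10^+1.95 + 10^+0.86)
   = 1 / (1 + 89.125 + 7.2444) = 1/97.369 = 0.01027
[CO2*] = α₀ × DIC = 0.01027 × 2.04 = 0.0210 mmol/kg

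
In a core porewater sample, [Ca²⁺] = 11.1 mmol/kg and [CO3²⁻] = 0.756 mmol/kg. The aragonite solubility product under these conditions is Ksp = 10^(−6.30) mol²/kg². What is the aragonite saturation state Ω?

Ω = 16.7

Ksp = 10^(−6.30) = 5.012×10^-7
Ω = [Ca²⁺][CO3²⁻]/Ksp = (11.1×10^-3)(0.756×10^-3) / 5.012×10^-7 = 16.7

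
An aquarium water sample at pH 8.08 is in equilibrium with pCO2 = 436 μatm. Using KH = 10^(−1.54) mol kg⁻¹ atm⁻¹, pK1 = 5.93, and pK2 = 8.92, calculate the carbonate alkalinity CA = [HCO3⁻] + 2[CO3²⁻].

[CO2*] = KH · pCO2 = 10^(−1.54) × 436×10^-6 = 1.257×10^-5 mol/kg
α₀ = 1/(1 + K1/[H⁺] + K1K2/[H⁺]²) = 1/(1 + 10^+2.15 + 10^+1.31) = 0.006147
DIC = [CO2*]/α₀ = 1.257×10^-5 / 0.006147 = 2.045 mmol/kg
CA = (α₁ + 2α₂)·DIC = (0.8683 + 2×0.1255) × 2.045 = 2.29 mmol/kg

CA = 2.29 mmol/kg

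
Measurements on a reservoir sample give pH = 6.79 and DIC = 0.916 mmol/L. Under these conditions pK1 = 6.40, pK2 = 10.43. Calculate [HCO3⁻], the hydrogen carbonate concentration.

α₁ = 1 / (1 + [H⁺]/K1 + K2/[H⁺]) = 1 / (1 + 10^-0.39 + 10^-3.64)
   = 1 / (1 + 0.40738 + 0.00022909) = 1/1.4076 = 0.7104
[HCO3⁻] = α₁ × DIC = 0.7104 × 0.916 = 0.651 mmol/L

[HCO3⁻] = 0.651 mmol/L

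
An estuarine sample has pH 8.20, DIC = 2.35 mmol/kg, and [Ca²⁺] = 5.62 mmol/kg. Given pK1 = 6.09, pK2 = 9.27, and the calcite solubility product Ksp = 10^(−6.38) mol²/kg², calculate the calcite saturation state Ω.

α₂ = 1 / (1 + [H⁺]/K2 + [H⁺]²/(K1K2)) = 1 / (1 + 10^+1.07 + 10^-1.04)
   = 1 / (1 + 11.749 + 0.091201) = 1/12.840 = 0.07788
[CO3²⁻] = α₂ × DIC = 0.07788 × 2.35 = 0.1830 mmol/kg
Ksp = 10^(−6.38) = 4.169×10^-7
Ω = [Ca²⁺][CO3²⁻]/Ksp = (5.62×10^-3)(1.830×10^-4) / 4.169×10^-7 = 2.47

Ω = 2.47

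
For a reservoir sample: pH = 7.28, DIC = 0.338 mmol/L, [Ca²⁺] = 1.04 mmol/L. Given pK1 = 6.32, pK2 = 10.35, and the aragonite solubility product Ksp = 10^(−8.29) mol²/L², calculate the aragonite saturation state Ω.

Ω = 0.0525

α₂ = 1 / (1 + [H⁺]/K2 + [H⁺]²/(K1K2)) = 1 / (1 + 10^+3.07 + 10^+2.11)
   = 1 / (1 + 1174.9 + 128.82) = 1/1304.7 = 0.0007664
[CO3²⁻] = α₂ × DIC = 0.0007664 × 0.338 = 0.0002591 mmol/L = 0.2591 μmol/L
Ksp = 10^(−8.29) = 5.129×10^-9
Ω = [Ca²⁺][CO3²⁻]/Ksp = (1.04×10^-3)(2.591×10^-7) / 5.129×10^-9 = 0.0525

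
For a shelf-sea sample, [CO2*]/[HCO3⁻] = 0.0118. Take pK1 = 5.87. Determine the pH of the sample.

From K1 = [H⁺][HCO3⁻]/[CO2*]:  pH = pK1 − log₁₀([CO2*]/[HCO3⁻])
log₁₀(0.0118) = -1.928
pH = 5.87 − (-1.928) = 7.80

pH = 7.80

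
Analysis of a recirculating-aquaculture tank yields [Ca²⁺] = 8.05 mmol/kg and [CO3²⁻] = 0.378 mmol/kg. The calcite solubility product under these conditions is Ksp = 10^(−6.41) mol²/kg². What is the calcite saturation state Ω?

Ω = 7.82

Ksp = 10^(−6.41) = 3.890×10^-7
Ω = [Ca²⁺][CO3²⁻]/Ksp = (8.05×10^-3)(0.378×10^-3) / 3.890×10^-7 = 7.82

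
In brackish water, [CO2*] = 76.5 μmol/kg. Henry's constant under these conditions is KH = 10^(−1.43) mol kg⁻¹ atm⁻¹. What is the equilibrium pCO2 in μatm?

pCO2 = 2060 μatm

KH = 10^(−1.43) = 3.715×10^-2 mol kg⁻¹ atm⁻¹
pCO2 = [CO2*]/KH = 76.5×10^-6 / 3.715×10^-2 = 2.06×10^-3 atm = 2060 μatm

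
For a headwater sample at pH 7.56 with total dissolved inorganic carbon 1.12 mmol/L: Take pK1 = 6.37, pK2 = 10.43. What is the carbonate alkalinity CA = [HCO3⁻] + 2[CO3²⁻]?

CA = [HCO3⁻] + 2[CO3²⁻] = (α₁ + 2α₂)·DIC
At pH 7.56: [H⁺]/K1 = 10^-1.19 = 0.064565, K2/[H⁺] = 10^-2.87 = 0.0013490
α₁ = 1/(1 + 0.064565 + 0.0013490) = 1/1.0659 = 0.9382; α₂ = α₁·K2/[H⁺] = 0.001266
α₁ + 2α₂ = 0.9407
CA = 0.9407 × 1.12 = 1.05 mmol/L

CA = 1.05 mmol/L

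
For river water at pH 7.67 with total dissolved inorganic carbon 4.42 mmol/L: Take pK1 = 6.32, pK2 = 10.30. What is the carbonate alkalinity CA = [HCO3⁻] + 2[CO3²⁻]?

CA = [HCO3⁻] + 2[CO3²⁻] = (α₁ + 2α₂)·DIC
At pH 7.67: [H⁺]/K1 = 10^-1.35 = 0.044668, K2/[H⁺] = 10^-2.63 = 0.0023442
α₁ = 1/(1 + 0.044668 + 0.0023442) = 1/1.0470 = 0.9551; α₂ = α₁·K2/[H⁺] = 0.002239
α₁ + 2α₂ = 0.9596
CA = 0.9596 × 4.42 = 4.24 mmol/L

CA = 4.24 mmol/L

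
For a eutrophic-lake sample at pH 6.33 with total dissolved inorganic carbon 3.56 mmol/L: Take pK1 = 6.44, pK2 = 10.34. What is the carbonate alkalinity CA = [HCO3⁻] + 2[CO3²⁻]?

CA = [HCO3⁻] + 2[CO3²⁻] = (α₁ + 2α₂)·DIC
At pH 6.33: [H⁺]/K1 = 10^0.11 = 1.2882, K2/[H⁺] = 10^-4.01 = 9.7724×10^-5
α₁ = 1/(1 + 1.2882 + 9.7724×10^-5) = 1/2.2883 = 0.4370; α₂ = α₁·K2/[H⁺] = 4.270×10^-5
α₁ + 2α₂ = 0.4371
CA = 0.4371 × 3.56 = 1.56 mmol/L

CA = 1.56 mmol/L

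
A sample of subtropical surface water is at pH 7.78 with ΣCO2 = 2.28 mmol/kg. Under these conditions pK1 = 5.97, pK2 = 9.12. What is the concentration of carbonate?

[CO3²⁻] = 0.0982 mmol/kg

α₂ = 1 / (1 + [H⁺]/K2 + [H⁺]²/(K1K2)) = 1 / (1 + 10^+1.34 + 10^-0.47)
   = 1 / (1 + 21.878 + 0.33884) = 1/23.216 = 0.04307
[CO3²⁻] = α₂ × DIC = 0.04307 × 2.28 = 0.0982 mmol/kg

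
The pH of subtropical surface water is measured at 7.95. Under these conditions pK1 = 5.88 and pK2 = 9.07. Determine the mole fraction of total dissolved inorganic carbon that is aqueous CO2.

α₀ = 1 / (1 + K1/[H⁺] + K1K2/[H⁺]²) = 1 / (1 + 10^+2.07 + 10^+0.95)
   = 1 / (1 + 117.49 + 8.9125) = 1/127.40 = 0.007849

α₀ = 0.00785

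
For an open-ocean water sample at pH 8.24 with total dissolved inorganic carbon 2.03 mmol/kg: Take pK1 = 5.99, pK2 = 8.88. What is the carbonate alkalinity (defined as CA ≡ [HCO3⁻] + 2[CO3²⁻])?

CA = [HCO3⁻] + 2[CO3²⁻] = (α₁ + 2α₂)·DIC
At pH 8.24: [H⁺]/K1 = 10^-2.25 = 0.0056234, K2/[H⁺] = 10^-0.64 = 0.22909
α₁ = 1/(1 + 0.0056234 + 0.22909) = 1/1.2347 = 0.8099; α₂ = α₁·K2/[H⁺] = 0.1855
α₁ + 2α₂ = 1.1810
CA = 1.1810 × 2.03 = 2.40 mmol/kg

CA = 2.40 mmol/kg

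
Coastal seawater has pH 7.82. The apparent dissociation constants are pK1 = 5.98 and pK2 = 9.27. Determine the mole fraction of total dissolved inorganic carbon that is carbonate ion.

α₂ = 1 / (1 + [H⁺]/K2 + [H⁺]²/(K1K2)) = 1 / (1 + 10^+1.45 + 10^-0.39)
   = 1 / (1 + 28.184 + 0.40738) = 1/29.591 = 0.03379

α₂ = 0.0338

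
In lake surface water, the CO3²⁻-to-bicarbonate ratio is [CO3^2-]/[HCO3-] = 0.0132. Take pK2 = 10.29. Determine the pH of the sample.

From K2 = [H⁺][CO3^2-]/[HCO3-]:  pH = pK2 + log₁₀([CO3^2-]/[HCO3-])
log₁₀(0.0132) = -1.879
pH = 10.29 + (-1.879) = 8.41

pH = 8.41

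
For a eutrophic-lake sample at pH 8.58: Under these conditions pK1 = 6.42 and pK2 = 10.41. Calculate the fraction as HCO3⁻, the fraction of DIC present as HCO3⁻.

α₁ = 0.979

α₁ = 1 / (1 + [H⁺]/K1 + K2/[H⁺]) = 1 / (1 + 10^-2.16 + 10^-1.83)
   = 1 / (1 + 0.0069183 + 0.014791) = 1/1.0217 = 0.9788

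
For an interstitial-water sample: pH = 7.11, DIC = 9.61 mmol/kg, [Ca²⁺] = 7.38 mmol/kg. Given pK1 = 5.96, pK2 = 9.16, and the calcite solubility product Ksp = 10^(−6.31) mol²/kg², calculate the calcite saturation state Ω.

Ω = 1.20

α₂ = 1 / (1 + [H⁺]/K2 + [H⁺]²/(K1K2)) = 1 / (1 + 10^+2.05 + 10^+0.90)
   = 1 / (1 + 112.20 + 7.9433) = 1/121.15 = 0.008255
[CO3²⁻] = α₂ × DIC = 0.008255 × 9.61 = 0.07933 mmol/kg
Ksp = 10^(−6.31) = 4.898×10^-7
Ω = [Ca²⁺][CO3²⁻]/Ksp = (7.38×10^-3)(7.933×10^-5) / 4.898×10^-7 = 1.20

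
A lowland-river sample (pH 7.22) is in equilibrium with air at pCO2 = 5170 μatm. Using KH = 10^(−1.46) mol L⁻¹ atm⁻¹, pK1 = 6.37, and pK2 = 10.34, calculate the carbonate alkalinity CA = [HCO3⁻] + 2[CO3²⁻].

[CO2*] = KH · pCO2 = 10^(−1.46) × 5170×10^-6 = 1.793×10^-4 mol/L
α₀ = 1/(1 + K1/[H⁺] + K1K2/[H⁺]²) = 1/(1 + 10^+0.85 + 10^-2.27) = 0.1237
DIC = [CO2*]/α₀ = 1.793×10^-4 / 0.1237 = 1.449 mmol/L
CA = (α₁ + 2α₂)·DIC = (0.8756 + 2×0.0006642) × 1.449 = 1.27 mmol/L

CA = 1.27 mmol/L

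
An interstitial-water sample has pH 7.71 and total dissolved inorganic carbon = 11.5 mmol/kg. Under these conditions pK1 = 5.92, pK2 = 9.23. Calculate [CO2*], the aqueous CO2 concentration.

[CO2*] = 0.178 mmol/kg

α₀ = 1 / (1 + K1/[H⁺] + K1K2/[H⁺]²) = 1 / (1 + 10^+1.79 + 10^+0.27)
   = 1 / (1 + 61.660 + 1.8621) = 1/64.522 = 0.01550
[CO2*] = α₀ × DIC = 0.01550 × 11.5 = 0.178 mmol/kg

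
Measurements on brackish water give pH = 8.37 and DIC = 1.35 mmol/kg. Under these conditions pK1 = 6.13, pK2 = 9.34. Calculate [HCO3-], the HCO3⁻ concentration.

[HCO3⁻] = 1.21 mmol/kg

α₁ = 1 / (1 + [H⁺]/K1 + K2/[H⁺]) = 1 / (1 + 10^-2.24 + 10^-0.97)
   = 1 / (1 + 0.0057544 + 0.10715) = 1/1.1129 = 0.8985
[HCO3⁻] = α₁ × DIC = 0.8985 × 1.35 = 1.21 mmol/kg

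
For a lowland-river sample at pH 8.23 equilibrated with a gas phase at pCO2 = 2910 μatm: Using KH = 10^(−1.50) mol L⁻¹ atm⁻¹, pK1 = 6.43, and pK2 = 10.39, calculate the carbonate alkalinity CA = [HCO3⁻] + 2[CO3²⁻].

[CO2*] = KH · pCO2 = 10^(−1.50) × 2910×10^-6 = 9.202×10^-5 mol/L
α₀ = 1/(1 + K1/[H⁺] + K1K2/[H⁺]²) = 1/(1 + 10^+1.80 + 10^-0.36) = 0.01550
DIC = [CO2*]/α₀ = 9.202×10^-5 / 0.01550 = 5.938 mmol/L
CA = (α₁ + 2α₂)·DIC = (0.9777 + 2×0.006764) × 5.938 = 5.89 mmol/L

CA = 5.89 mmol/L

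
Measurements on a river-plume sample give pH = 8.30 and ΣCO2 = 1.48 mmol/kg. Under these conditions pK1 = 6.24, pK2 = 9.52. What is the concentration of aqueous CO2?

[CO2*] = 12.1 μmol/kg

α₀ = 1 / (1 + K1/[H⁺] + K1K2/[H⁺]²) = 1 / (1 + 10^+2.06 + 10^+0.84)
   = 1 / (1 + 114.82 + 6.9183) = 1/122.73 = 0.008148
[CO2*] = α₀ × DIC = 0.008148 × 1.48 = 0.0121 mmol/kg = 12.1 μmol/kg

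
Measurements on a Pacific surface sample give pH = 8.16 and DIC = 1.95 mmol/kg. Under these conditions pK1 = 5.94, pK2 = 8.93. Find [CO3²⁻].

α₂ = 1 / (1 + [H⁺]/K2 + [H⁺]²/(K1K2)) = 1 / (1 + 10^+0.77 + 10^-1.45)
   = 1 / (1 + 5.8884 + 0.035481) = 1/6.9239 = 0.1444
[CO3²⁻] = α₂ × DIC = 0.1444 × 1.95 = 0.282 mmol/kg

[CO3²⁻] = 0.282 mmol/kg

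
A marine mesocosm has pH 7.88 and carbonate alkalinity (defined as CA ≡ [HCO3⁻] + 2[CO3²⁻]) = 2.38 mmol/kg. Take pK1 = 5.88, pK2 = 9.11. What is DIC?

DIC = 2.28 mmol/kg

CA = [HCO3⁻] + 2[CO3²⁻] = (α₁ + 2α₂)·DIC
At pH 7.88: [H⁺]/K1 = 10^-2.00 = 0.010000, K2/[H⁺] = 10^-1.23 = 0.058884
α₁ = 1/(1 + 0.010000 + 0.058884) = 1/1.0689 = 0.9356; α₂ = α₁·K2/[H⁺] = 0.05509
α₁ + 2α₂ = 1.0457
DIC = CA / (α₁ + 2α₂) = 2.38 / 1.0457 = 2.28 mmol/kg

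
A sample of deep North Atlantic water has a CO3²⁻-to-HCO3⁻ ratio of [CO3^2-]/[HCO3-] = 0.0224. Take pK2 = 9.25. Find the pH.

pH = 7.60

From K2 = [H⁺][CO3^2-]/[HCO3-]:  pH = pK2 + log₁₀([CO3^2-]/[HCO3-])
log₁₀(0.0224) = -1.650
pH = 9.25 + (-1.650) = 7.60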